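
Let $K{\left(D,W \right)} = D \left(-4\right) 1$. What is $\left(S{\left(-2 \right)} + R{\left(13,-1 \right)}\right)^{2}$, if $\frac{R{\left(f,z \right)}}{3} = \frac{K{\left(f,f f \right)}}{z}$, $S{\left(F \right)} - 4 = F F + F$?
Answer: $26244$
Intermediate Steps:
$K{\left(D,W \right)} = - 4 D$ ($K{\left(D,W \right)} = - 4 D 1 = - 4 D$)
$S{\left(F \right)} = 4 + F + F^{2}$ ($S{\left(F \right)} = 4 + \left(F F + F\right) = 4 + \left(F^{2} + F\right) = 4 + \left(F + F^{2}\right) = 4 + F + F^{2}$)
$R{\left(f,z \right)} = - \frac{12 f}{z}$ ($R{\left(f,z \right)} = 3 \frac{\left(-4\right) f}{z} = 3 \left(- \frac{4 f}{z}\right) = - \frac{12 f}{z}$)
$\left(S{\left(-2 \right)} + R{\left(13,-1 \right)}\right)^{2} = \left(\left(4 - 2 + \left(-2\right)^{2}\right) - \frac{156}{-1}\right)^{2} = \left(\left(4 - 2 + 4\right) - 156 \left(-1\right)\right)^{2} = \left(6 + 156\right)^{2} = 162^{2} = 26244$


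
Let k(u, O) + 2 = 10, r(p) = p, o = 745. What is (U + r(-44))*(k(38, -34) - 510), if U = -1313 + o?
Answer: 307224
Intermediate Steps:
U = -568 (U = -1313 + 745 = -568)
k(u, O) = 8 (k(u, O) = -2 + 10 = 8)
(U + r(-44))*(k(38, -34) - 510) = (-568 - 44)*(8 - 510) = -612*(-502) = 307224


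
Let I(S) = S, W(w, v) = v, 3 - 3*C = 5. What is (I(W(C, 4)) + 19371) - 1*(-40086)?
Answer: 59461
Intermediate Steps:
C = -⅔ (C = 1 - ⅓*5 = 1 - 5/3 = -⅔ ≈ -0.66667)
(I(W(C, 4)) + 19371) - 1*(-40086) = (4 + 19371) - 1*(-40086) = 19375 + 40086 = 59461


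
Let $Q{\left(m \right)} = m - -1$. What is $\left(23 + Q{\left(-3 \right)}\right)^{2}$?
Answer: $441$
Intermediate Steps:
$Q{\left(m \right)} = 1 + m$ ($Q{\left(m \right)} = m + 1 = 1 + m$)
$\left(23 + Q{\left(-3 \right)}\right)^{2} = \left(23 + \left(1 - 3\right)\right)^{2} = \left(23 - 2\right)^{2} = 21^{2} = 441$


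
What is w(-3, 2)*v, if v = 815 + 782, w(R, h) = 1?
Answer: 1597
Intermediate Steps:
v = 1597
w(-3, 2)*v = 1*1597 = 1597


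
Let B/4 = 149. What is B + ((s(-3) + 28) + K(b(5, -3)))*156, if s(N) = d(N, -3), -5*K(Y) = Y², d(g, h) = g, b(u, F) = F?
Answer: 21076/5 ≈ 4215.2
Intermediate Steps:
B = 596 (B = 4*149 = 596)
K(Y) = -Y²/5
s(N) = N
B + ((s(-3) + 28) + K(b(5, -3)))*156 = 596 + ((-3 + 28) - ⅕*(-3)²)*156 = 596 + (25 - ⅕*9)*156 = 596 + (25 - 9/5)*156 = 596 + (116/5)*156 = 596 + 18096/5 = 21076/5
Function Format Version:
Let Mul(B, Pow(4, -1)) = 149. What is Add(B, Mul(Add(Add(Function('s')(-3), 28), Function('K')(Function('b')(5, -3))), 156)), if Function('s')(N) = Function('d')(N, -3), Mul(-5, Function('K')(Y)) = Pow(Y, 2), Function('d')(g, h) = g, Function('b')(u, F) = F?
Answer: Rational(21076, 5) ≈ 4215.2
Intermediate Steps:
B = 596 (B = Mul(4, 149) = 596)
Function('K')(Y) = Mul(Rational(-1, 5), Pow(Y, 2))
Function('s')(N) = N
Add(B, Mul(Add(Add(Function('s')(-3), 28), Function('K')(Function('b')(5, -3))), 156)) = Add(596, Mul(Add(Add(-3, 28), Mul(Rational(-1, 5), Pow(-3, 2))), 156)) = Add(596, Mul(Add(25, Mul(Rational(-1, 5), 9)), 156)) = Add(596, Mul(Add(25, Rational(-9, 5)), 156)) = Add(596, Mul(Rational(116, 5), 156)) = Add(596, Rational(18096, 5)) = Rational(21076, 5)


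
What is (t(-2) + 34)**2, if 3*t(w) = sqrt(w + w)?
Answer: 10400/9 + 136*I/3 ≈ 1155.6 + 45.333*I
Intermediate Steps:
t(w) = sqrt(2)*sqrt(w)/3 (t(w) = sqrt(w + w)/3 = sqrt(2*w)/3 = (sqrt(2)*sqrt(w))/3 = sqrt(2)*sqrt(w)/3)
(t(-2) + 34)**2 = (sqrt(2)*sqrt(-2)/3 + 34)**2 = (sqrt(2)*(I*sqrt(2))/3 + 34)**2 = (2*I/3 + 34)**2 = (34 + 2*I/3)**2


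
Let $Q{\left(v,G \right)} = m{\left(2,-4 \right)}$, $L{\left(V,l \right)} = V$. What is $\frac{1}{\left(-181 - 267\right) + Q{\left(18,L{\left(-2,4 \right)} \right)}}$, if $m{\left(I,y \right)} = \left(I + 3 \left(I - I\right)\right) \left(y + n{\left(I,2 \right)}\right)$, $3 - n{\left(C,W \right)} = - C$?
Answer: $- \frac{1}{446} \approx -0.0022422$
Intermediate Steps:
$n{\left(C,W \right)} = 3 + C$ ($n{\left(C,W \right)} = 3 - - C = 3 + C$)
$m{\left(I,y \right)} = I \left(3 + I + y\right)$ ($m{\left(I,y \right)} = \left(I + 3 \left(I - I\right)\right) \left(y + \left(3 + I\right)\right) = \left(I + 3 \cdot 0\right) \left(3 + I + y\right) = \left(I + 0\right) \left(3 + I + y\right) = I \left(3 + I + y\right)$)
$Q{\left(v,G \right)} = 2$ ($Q{\left(v,G \right)} = 2 \left(3 + 2 - 4\right) = 2 \cdot 1 = 2$)
$\frac{1}{\left(-181 - 267\right) + Q{\left(18,L{\left(-2,4 \right)} \right)}} = \frac{1}{\left(-181 - 267\right) + 2} = \frac{1}{-448 + 2} = \frac{1}{-446} = - \frac{1}{446}$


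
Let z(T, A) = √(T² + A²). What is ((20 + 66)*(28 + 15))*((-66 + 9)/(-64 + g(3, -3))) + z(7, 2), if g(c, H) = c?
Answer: 210786/61 + √53 ≈ 3462.8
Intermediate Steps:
z(T, A) = √(A² + T²)
((20 + 66)*(28 + 15))*((-66 + 9)/(-64 + g(3, -3))) + z(7, 2) = ((20 + 66)*(28 + 15))*((-66 + 9)/(-64 + 3)) + √(2² + 7²) = (86*43)*(-57/(-61)) + √(4 + 49) = 3698*(-57*(-1/61)) + √53 = 3698*(57/61) + √53 = 210786/61 + √53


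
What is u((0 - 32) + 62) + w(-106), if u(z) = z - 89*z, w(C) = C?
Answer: -2746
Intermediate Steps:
u(z) = -88*z (u(z) = z - 89*z = -88*z)
u((0 - 32) + 62) + w(-106) = -88*((0 - 32) + 62) - 106 = -88*(-32 + 62) - 106 = -88*30 - 106 = -2640 - 106 = -2746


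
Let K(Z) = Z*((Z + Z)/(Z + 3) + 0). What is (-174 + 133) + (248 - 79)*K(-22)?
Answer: -164371/19 ≈ -8651.1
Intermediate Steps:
K(Z) = 2*Z²/(3 + Z) (K(Z) = Z*((2*Z)/(3 + Z) + 0) = Z*(2*Z/(3 + Z) + 0) = Z*(2*Z/(3 + Z)) = 2*Z²/(3 + Z))
(-174 + 133) + (248 - 79)*K(-22) = (-174 + 133) + (248 - 79)*(2*(-22)²/(3 - 22)) = -41 + 169*(2*484/(-19)) = -41 + 169*(2*484*(-1/19)) = -41 + 169*(-968/19) = -41 - 163592/19 = -164371/19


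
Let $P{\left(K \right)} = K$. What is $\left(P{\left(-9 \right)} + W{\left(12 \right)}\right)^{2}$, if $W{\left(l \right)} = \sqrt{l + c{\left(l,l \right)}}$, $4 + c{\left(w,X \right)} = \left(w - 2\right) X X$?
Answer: $1529 - 36 \sqrt{362} \approx 844.05$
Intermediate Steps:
$c{\left(w,X \right)} = -4 + X^{2} \left(-2 + w\right)$ ($c{\left(w,X \right)} = -4 + \left(w - 2\right) X X = -4 + \left(-2 + w\right) X^{2} = -4 + X^{2} \left(-2 + w\right)$)
$W{\left(l \right)} = \sqrt{-4 + l + l^{3} - 2 l^{2}}$ ($W{\left(l \right)} = \sqrt{l - \left(4 + 2 l^{2} - l l^{2}\right)} = \sqrt{l - \left(4 - l^{3} + 2 l^{2}\right)} = \sqrt{-4 + l + l^{3} - 2 l^{2}}$)
$\left(P{\left(-9 \right)} + W{\left(12 \right)}\right)^{2} = \left(-9 + \sqrt{-4 + 12 + 12^{3} - 2 \cdot 12^{2}}\right)^{2} = \left(-9 + \sqrt{-4 + 12 + 1728 - 288}\right)^{2} = \left(-9 + \sqrt{1448}\right)^{2} = \left(-9 + 2 \sqrt{362}\right)^{2}$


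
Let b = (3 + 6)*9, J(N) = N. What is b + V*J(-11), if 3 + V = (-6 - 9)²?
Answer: -2361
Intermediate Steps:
b = 81 (b = 9*9 = 81)
V = 222 (V = -3 + (-6 - 9)² = -3 + (-15)² = -3 + 225 = 222)
b + V*J(-11) = 81 + 222*(-11) = 81 - 2442 = -2361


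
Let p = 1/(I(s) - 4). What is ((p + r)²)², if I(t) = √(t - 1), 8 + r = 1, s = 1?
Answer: 707281/256 ≈ 2762.8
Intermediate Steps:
r = -7 (r = -8 + 1 = -7)
I(t) = √(-1 + t)
p = -¼ (p = 1/(√(-1 + 1) - 4) = 1/(√0 - 4) = 1/(0 - 4) = 1/(-4) = -¼ ≈ -0.25000)
((p + r)²)² = ((-¼ - 7)²)² = ((-29/4)²)² = (841/16)² = 707281/256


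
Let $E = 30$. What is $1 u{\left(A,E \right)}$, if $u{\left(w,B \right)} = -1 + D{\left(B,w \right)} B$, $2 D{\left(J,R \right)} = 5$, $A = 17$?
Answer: $74$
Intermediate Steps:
$D{\left(J,R \right)} = \frac{5}{2}$ ($D{\left(J,R \right)} = \frac{1}{2} \cdot 5 = \frac{5}{2}$)
$u{\left(w,B \right)} = -1 + \frac{5 B}{2}$
$1 u{\left(A,E \right)} = 1 \left(-1 + \frac{5}{2} \cdot 30\right) = 1 \left(-1 + 75\right) = 1 \cdot 74 = 74$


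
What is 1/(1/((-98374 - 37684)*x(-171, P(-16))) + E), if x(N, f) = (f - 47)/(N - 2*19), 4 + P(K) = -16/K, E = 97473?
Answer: 6802900/663099071491 ≈ 1.0259e-5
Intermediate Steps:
P(K) = -4 - 16/K
x(N, f) = (-47 + f)/(-38 + N) (x(N, f) = (-47 + f)/(N - 38) = (-47 + f)/(-38 + N))
1/(1/((-98374 - 37684)*x(-171, P(-16))) + E) = 1/(1/((-98374 - 37684)*(((-47 + (-4 - 16/(-16)))/(-38 - 171)))) + 97473) = 1/(1/((-136058)*(((-47 + (-4 - 16*(-1/16)))/(-209)))) + 97473) = 1/(-(-209/(-47 + (-4 + 1)))/136058 + 97473) = 1/(-(-209/(-47 - 3))/136058 + 97473) = 1/(-1/(136058*((-1/209*(-50)))) + 97473) = 1/(-1/(136058*50/209) + 97473) = 1/(-1/136058*209/50 + 97473) = 1/(-209/6802900 + 97473) = 1/(663099071491/6802900) = 6802900/663099071491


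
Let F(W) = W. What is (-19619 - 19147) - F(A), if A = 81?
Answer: -38847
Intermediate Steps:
(-19619 - 19147) - F(A) = (-19619 - 19147) - 1*81 = -38766 - 81 = -38847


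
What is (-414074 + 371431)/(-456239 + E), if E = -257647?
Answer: 42643/713886 ≈ 0.059734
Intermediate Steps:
(-414074 + 371431)/(-456239 + E) = (-414074 + 371431)/(-456239 - 257647) = -42643/(-713886) = -42643*(-1/713886) = 42643/713886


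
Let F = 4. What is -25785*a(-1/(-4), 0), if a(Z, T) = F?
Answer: -103140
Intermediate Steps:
a(Z, T) = 4
-25785*a(-1/(-4), 0) = -25785*4 = -103140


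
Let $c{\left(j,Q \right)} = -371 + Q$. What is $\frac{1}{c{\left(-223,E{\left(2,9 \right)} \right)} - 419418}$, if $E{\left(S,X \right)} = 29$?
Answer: $- \frac{1}{419760} \approx -2.3823 \cdot 10^{-6}$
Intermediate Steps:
$\frac{1}{c{\left(-223,E{\left(2,9 \right)} \right)} - 419418} = \frac{1}{\left(-371 + 29\right) - 419418} = \frac{1}{-342 - 419418} = \frac{1}{-419760} = - \frac{1}{419760}$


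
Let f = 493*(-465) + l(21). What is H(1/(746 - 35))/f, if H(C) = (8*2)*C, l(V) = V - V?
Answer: -16/162993195 ≈ -9.8164e-8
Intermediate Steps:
l(V) = 0
H(C) = 16*C
f = -229245 (f = 493*(-465) + 0 = -229245 + 0 = -229245)
H(1/(746 - 35))/f = (16/(746 - 35))/(-229245) = (16/711)*(-1/229245) = -16/162993195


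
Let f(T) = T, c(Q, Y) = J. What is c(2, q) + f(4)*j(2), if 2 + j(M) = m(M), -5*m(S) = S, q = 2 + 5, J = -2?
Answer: -58/5 ≈ -11.600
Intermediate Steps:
q = 7
m(S) = -S/5
c(Q, Y) = -2
j(M) = -2 - M/5
c(2, q) + f(4)*j(2) = -2 + 4*(-2 - ⅕*2) = -2 + 4*(-2 - ⅖) = -2 + 4*(-12/5) = -2 - 48/5 = -58/5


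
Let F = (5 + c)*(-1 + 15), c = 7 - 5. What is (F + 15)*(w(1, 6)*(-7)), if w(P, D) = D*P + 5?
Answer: -8701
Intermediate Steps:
c = 2
w(P, D) = 5 + D*P
F = 98 (F = (5 + 2)*(-1 + 15) = 7*14 = 98)
(F + 15)*(w(1, 6)*(-7)) = (98 + 15)*((5 + 6*1)*(-7)) = 113*((5 + 6)*(-7)) = 113*(11*(-7)) = 113*(-77) = -8701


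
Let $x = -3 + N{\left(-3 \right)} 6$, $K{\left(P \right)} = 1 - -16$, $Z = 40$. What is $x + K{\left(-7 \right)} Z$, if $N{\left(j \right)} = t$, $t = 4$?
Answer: $701$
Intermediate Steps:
$N{\left(j \right)} = 4$
$K{\left(P \right)} = 17$ ($K{\left(P \right)} = 1 + 16 = 17$)
$x = 21$ ($x = -3 + 4 \cdot 6 = -3 + 24 = 21$)
$x + K{\left(-7 \right)} Z = 21 + 17 \cdot 40 = 21 + 680 = 701$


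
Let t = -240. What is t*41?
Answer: -9840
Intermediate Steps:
t*41 = -240*41 = -9840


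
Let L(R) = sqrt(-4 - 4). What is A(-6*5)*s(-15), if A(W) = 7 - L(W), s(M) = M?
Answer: -105 + 30*I*sqrt(2) ≈ -105.0 + 42.426*I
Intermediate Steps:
L(R) = 2*I*sqrt(2) (L(R) = sqrt(-8) = 2*I*sqrt(2))
A(W) = 7 - 2*I*sqrt(2)
A(-6*5)*s(-15) = (7 - 2*I*sqrt(2))*(-15) = -105 + 30*I*sqrt(2)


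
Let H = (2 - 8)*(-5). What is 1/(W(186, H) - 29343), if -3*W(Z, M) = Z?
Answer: -1/29405 ≈ -3.4008e-5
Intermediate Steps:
H = 30 (H = -6*(-5) = 30)
W(Z, M) = -Z/3
1/(W(186, H) - 29343) = 1/(-1/3*186 - 29343) = 1/(-62 - 29343) = 1/(-29405) = -1/29405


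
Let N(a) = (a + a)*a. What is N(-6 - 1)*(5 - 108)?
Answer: -10094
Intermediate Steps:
N(a) = 2*a² (N(a) = (2*a)*a = 2*a²)
N(-6 - 1)*(5 - 108) = (2*(-6 - 1)²)*(5 - 108) = (2*(-7)²)*(-103) = (2*49)*(-103) = 98*(-103) = -10094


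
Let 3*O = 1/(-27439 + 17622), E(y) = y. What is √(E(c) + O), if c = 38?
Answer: √32959703787/29451 ≈ 6.1644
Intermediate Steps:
O = -1/29451 (O = 1/(3*(-27439 + 17622)) = (⅓)/(-9817) = (⅓)*(-1/9817) = -1/29451 ≈ -3.3955e-5)
√(E(c) + O) = √(38 - 1/29451) = √(1119137/29451) = √32959703787/29451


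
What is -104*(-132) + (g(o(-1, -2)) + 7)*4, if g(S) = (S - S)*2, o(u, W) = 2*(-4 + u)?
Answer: 13756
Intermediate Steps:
o(u, W) = -8 + 2*u
g(S) = 0 (g(S) = 0*2 = 0)
-104*(-132) + (g(o(-1, -2)) + 7)*4 = -104*(-132) + (0 + 7)*4 = 13728 + 7*4 = 13728 + 28 = 13756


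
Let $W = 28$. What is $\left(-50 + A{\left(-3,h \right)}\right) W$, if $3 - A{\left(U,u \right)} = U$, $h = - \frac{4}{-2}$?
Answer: $-1232$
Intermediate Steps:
$h = 2$ ($h = \left(-4\right) \left(- \frac{1}{2}\right) = 2$)
$A{\left(U,u \right)} = 3 - U$
$\left(-50 + A{\left(-3,h \right)}\right) W = \left(-50 + \left(3 - -3\right)\right) 28 = \left(-50 + \left(3 + 3\right)\right) 28 = \left(-50 + 6\right) 28 = \left(-44\right) 28 = -1232$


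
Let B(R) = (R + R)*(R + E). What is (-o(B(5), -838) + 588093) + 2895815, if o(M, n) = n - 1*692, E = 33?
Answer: 3485438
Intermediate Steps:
B(R) = 2*R*(33 + R) (B(R) = (R + R)*(R + 33) = (2*R)*(33 + R) = 2*R*(33 + R))
o(M, n) = -692 + n (o(M, n) = n - 692 = -692 + n)
(-o(B(5), -838) + 588093) + 2895815 = (-(-692 - 838) + 588093) + 2895815 = (-1*(-1530) + 588093) + 2895815 = (1530 + 588093) + 2895815 = 589623 + 2895815 = 3485438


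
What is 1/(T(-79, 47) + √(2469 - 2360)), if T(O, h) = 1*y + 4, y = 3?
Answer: -7/60 + √109/60 ≈ 0.057338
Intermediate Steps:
T(O, h) = 7 (T(O, h) = 1*3 + 4 = 3 + 4 = 7)
1/(T(-79, 47) + √(2469 - 2360)) = 1/(7 + √(2469 - 2360)) = 1/(7 + √109)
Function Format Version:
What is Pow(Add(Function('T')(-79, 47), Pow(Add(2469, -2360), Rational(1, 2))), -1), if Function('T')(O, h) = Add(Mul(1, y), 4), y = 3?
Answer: Add(Rational(-7, 60), Mul(Rational(1, 60), Pow(109, Rational(1, 2)))) ≈ 0.057338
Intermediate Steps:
Function('T')(O, h) = 7 (Function('T')(O, h) = Add(Mul(1, 3), 4) = Add(3, 4) = 7)
Pow(Add(Function('T')(-79, 47), Pow(Add(2469, -2360), Rational(1, 2))), -1) = Pow(Add(7, Pow(Add(2469, -2360), Rational(1, 2))), -1) = Pow(Add(7, Pow(109, Rational(1, 2))), -1)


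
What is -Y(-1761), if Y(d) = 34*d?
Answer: 59874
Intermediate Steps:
-Y(-1761) = -34*(-1761) = -1*(-59874) = 59874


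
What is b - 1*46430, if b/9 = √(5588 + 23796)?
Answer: -46430 + 18*√7346 ≈ -44887.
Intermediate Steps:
b = 18*√7346 (b = 9*√(5588 + 23796) = 9*√29384 = 9*(2*√7346) = 18*√7346 ≈ 1542.8)
b - 1*46430 = 18*√7346 - 1*46430 = 18*√7346 - 46430 = -46430 + 18*√7346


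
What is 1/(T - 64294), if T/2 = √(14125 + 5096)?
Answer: -32147/2066820776 - √19221/2066820776 ≈ -1.5621e-5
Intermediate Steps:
T = 2*√19221 (T = 2*√(14125 + 5096) = 2*√19221 ≈ 277.28)
1/(T - 64294) = 1/(2*√19221 - 64294) = 1/(-64294 + 2*√19221)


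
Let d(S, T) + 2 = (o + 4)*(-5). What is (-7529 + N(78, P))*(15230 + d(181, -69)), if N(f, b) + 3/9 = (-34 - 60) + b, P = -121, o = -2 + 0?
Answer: -353559794/3 ≈ -1.1785e+8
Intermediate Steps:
o = -2
N(f, b) = -283/3 + b (N(f, b) = -⅓ + ((-34 - 60) + b) = -⅓ + (-94 + b) = -283/3 + b)
d(S, T) = -12 (d(S, T) = -2 + (-2 + 4)*(-5) = -2 + 2*(-5) = -2 - 10 = -12)
(-7529 + N(78, P))*(15230 + d(181, -69)) = (-7529 + (-283/3 - 121))*(15230 - 12) = (-7529 - 646/3)*15218 = -23233/3*15218 = -353559794/3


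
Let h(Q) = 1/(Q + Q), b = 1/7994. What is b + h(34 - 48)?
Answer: -569/15988 ≈ -0.035589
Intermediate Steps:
b = 1/7994 ≈ 0.00012509
h(Q) = 1/(2*Q)
b + h(34 - 48) = 1/7994 + 1/(2*(34 - 48)) = 1/7994 + (½)/(-14) = 1/7994 + (½)*(-1/14) = 1/7994 - 1/28 = -569/15988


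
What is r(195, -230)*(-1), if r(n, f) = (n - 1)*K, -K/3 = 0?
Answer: 0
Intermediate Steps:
K = 0 (K = -3*0 = 0)
r(n, f) = 0 (r(n, f) = (n - 1)*0 = (-1 + n)*0 = 0)
r(195, -230)*(-1) = 0*(-1) = 0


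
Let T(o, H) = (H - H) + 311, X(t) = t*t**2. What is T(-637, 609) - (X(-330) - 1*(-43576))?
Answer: 35893735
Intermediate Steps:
X(t) = t**3
T(o, H) = 311 (T(o, H) = 0 + 311 = 311)
T(-637, 609) - (X(-330) - 1*(-43576)) = 311 - ((-330)**3 - 1*(-43576)) = 311 - (-35937000 + 43576) = 311 - 1*(-35893424) = 311 + 35893424 = 35893735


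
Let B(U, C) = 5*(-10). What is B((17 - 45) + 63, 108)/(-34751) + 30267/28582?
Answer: 33975407/32040422 ≈ 1.0604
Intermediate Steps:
B(U, C) = -50
B((17 - 45) + 63, 108)/(-34751) + 30267/28582 = -50/(-34751) + 30267/28582 = -50*(-1/34751) + 30267*(1/28582) = 50/34751 + 30267/28582 = 33975407/32040422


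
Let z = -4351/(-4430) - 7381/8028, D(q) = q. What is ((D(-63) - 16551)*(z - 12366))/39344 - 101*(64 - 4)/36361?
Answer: 7379582473821165563/1413262773201760 ≈ 5221.7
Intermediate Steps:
z = 1115999/17782020 (z = -4351*(-1/4430) - 7381*1/8028 = 4351/4430 - 7381/8028 = 1115999/17782020 ≈ 0.062760)
((D(-63) - 16551)*(z - 12366))/39344 - 101*(64 - 4)/36361 = ((-63 - 16551)*(1115999/17782020 - 12366))/39344 - 101*(64 - 4)/36361 = -16614*(-219891343321/17782020)*(1/39344) - 101*60*(1/36361) = (202959709885283/987890)*(1/39344) - 6060*1/36361 = 202959709885283/38867544160 - 6060/36361 = 7379582473821165563/1413262773201760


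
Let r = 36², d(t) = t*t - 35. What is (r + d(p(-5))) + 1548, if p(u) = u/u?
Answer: 2810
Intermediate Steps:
p(u) = 1
d(t) = -35 + t² (d(t) = t² - 35 = -35 + t²)
r = 1296
(r + d(p(-5))) + 1548 = (1296 + (-35 + 1²)) + 1548 = (1296 + (-35 + 1)) + 1548 = (1296 - 34) + 1548 = 1262 + 1548 = 2810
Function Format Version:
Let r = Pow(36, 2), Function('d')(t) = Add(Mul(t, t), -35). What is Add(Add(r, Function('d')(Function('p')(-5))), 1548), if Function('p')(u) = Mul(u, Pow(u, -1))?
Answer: 2810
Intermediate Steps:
Function('p')(u) = 1
Function('d')(t) = Add(-35, Pow(t, 2)) (Function('d')(t) = Add(Pow(t, 2), -35) = Add(-35, Pow(t, 2)))
r = 1296
Add(Add(r, Function('d')(Function('p')(-5))), 1548) = Add(Add(1296, Add(-35, Pow(1, 2))), 1548) = Add(Add(1296, Add(-35, 1)), 1548) = Add(Add(1296, -34), 1548) = Add(1262, 1548) = 2810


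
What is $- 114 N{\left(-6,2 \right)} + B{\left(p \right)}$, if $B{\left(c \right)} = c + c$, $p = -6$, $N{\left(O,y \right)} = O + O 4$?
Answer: $3408$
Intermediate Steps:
$N{\left(O,y \right)} = 5 O$ ($N{\left(O,y \right)} = O + 4 O = 5 O$)
$B{\left(c \right)} = 2 c$
$- 114 N{\left(-6,2 \right)} + B{\left(p \right)} = - 114 \cdot 5 \left(-6\right) + 2 \left(-6\right) = \left(-114\right) \left(-30\right) - 12 = 3420 - 12 = 3408$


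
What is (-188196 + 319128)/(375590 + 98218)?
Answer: 10911/39484 ≈ 0.27634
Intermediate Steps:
(-188196 + 319128)/(375590 + 98218) = 130932/473808 = 130932*(1/473808) = 10911/39484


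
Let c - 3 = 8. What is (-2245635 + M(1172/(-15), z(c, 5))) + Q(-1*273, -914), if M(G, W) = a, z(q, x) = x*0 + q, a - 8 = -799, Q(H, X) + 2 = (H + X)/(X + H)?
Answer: -2246427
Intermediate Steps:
c = 11 (c = 3 + 8 = 11)
Q(H, X) = -1 (Q(H, X) = -2 + (H + X)/(X + H) = -2 + (H + X)/(H + X) = -2 + 1 = -1)
a = -791 (a = 8 - 799 = -791)
z(q, x) = q (z(q, x) = 0 + q = q)
M(G, W) = -791
(-2245635 + M(1172/(-15), z(c, 5))) + Q(-1*273, -914) = (-2245635 - 791) - 1 = -2246426 - 1 = -2246427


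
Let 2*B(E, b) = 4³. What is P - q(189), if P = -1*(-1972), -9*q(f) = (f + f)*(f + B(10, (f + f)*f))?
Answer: 11254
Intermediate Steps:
B(E, b) = 32 (B(E, b) = (½)*4³ = (½)*64 = 32)
q(f) = -2*f*(32 + f)/9 (q(f) = -(f + f)*(f + 32)/9 = -2*f*(32 + f)/9)
P = 1972
P - q(189) = 1972 - (-2)*189*(32 + 189)/9 = 1972 - (-2)*189*221/9 = 1972 - 1*(-9282) = 1972 + 9282 = 11254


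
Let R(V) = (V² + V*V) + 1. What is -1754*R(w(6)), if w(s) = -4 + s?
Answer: -15786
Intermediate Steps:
R(V) = 1 + 2*V² (R(V) = (V² + V²) + 1 = 2*V² + 1 = 1 + 2*V²)
-1754*R(w(6)) = -1754*(1 + 2*(-4 + 6)²) = -1754*(1 + 2*2²) = -1754*(1 + 2*4) = -1754*(1 + 8) = -1754*9 = -15786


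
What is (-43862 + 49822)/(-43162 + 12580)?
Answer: -2980/15291 ≈ -0.19489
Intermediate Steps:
(-43862 + 49822)/(-43162 + 12580) = 5960/(-30582) = 5960*(-1/30582) = -2980/15291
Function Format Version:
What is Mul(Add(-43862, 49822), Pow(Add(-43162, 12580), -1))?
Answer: Rational(-2980, 15291) ≈ -0.19489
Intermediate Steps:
Mul(Add(-43862, 49822), Pow(Add(-43162, 12580), -1)) = Mul(5960, Pow(-30582, -1)) = Mul(5960, Rational(-1, 30582)) = Rational(-2980, 15291)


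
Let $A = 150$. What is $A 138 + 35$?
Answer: $20735$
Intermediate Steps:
$A 138 + 35 = 150 \cdot 138 + 35 = 20700 + 35 = 20735$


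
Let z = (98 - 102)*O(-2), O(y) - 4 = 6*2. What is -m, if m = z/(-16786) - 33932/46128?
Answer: 70828795/96788076 ≈ 0.73179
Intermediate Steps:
O(y) = 16 (O(y) = 4 + 6*2 = 4 + 12 = 16)
z = -64 (z = (98 - 102)*16 = -4*16 = -64)
m = -70828795/96788076 (m = -64/(-16786) - 33932/46128 = -64*(-1/16786) - 33932*1/46128 = 32/8393 - 8483/11532 = -70828795/96788076 ≈ -0.73179)
-m = -1*(-70828795/96788076) = 70828795/96788076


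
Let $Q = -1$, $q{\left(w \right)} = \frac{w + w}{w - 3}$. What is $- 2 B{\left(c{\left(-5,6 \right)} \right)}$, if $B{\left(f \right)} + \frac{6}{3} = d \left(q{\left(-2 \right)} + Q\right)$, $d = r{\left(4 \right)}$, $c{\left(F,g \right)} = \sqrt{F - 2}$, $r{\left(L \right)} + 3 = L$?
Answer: $\frac{22}{5} \approx 4.4$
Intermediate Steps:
$q{\left(w \right)} = \frac{2 w}{-3 + w}$
$r{\left(L \right)} = -3 + L$
$c{\left(F,g \right)} = \sqrt{-2 + F}$
$d = 1$ ($d = -3 + 4 = 1$)
$B{\left(f \right)} = - \frac{11}{5}$ ($B{\left(f \right)} = -2 + 1 \left(2 \left(-2\right) \frac{1}{-3 - 2} - 1\right) = -2 + 1 \left(2 \left(-2\right) \frac{1}{-5} - 1\right) = -2 + 1 \left(2 \left(-2\right) \left(- \frac{1}{5}\right) - 1\right) = -2 + 1 \left(\frac{4}{5} - 1\right) = -2 + 1 \left(- \frac{1}{5}\right) = -2 - \frac{1}{5} = - \frac{11}{5}$)
$- 2 B{\left(c{\left(-5,6 \right)} \right)} = \left(-2\right) \left(- \frac{11}{5}\right) = \frac{22}{5}$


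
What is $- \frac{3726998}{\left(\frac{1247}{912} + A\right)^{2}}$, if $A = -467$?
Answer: $- \frac{3099908224512}{180333567649} \approx -17.19$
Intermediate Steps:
$- \frac{3726998}{\left(\frac{1247}{912} + A\right)^{2}} = - \frac{3726998}{\left(\frac{1247}{912} - 467\right)^{2}} = - \frac{3726998}{\left(- \frac{424657}{912}\right)^{2}} = - \frac{3726998}{\frac{180333567649}{831744}} = \left(-3726998\right) \frac{831744}{180333567649} = - \frac{3099908224512}{180333567649}$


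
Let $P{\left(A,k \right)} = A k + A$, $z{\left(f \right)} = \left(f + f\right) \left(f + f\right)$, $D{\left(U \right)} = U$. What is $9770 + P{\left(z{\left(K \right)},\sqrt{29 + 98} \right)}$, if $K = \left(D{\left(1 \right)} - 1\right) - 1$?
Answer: $9774 + 4 \sqrt{127} \approx 9819.1$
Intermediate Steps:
$K = -1$ ($K = \left(1 - 1\right) - 1 = 0 - 1 = -1$)
$z{\left(f \right)} = 4 f^{2}$ ($z{\left(f \right)} = 2 f 2 f = 4 f^{2}$)
$P{\left(A,k \right)} = A + A k$
$9770 + P{\left(z{\left(K \right)},\sqrt{29 + 98} \right)} = 9770 + 4 \left(-1\right)^{2} \left(1 + \sqrt{29 + 98}\right) = 9770 + 4 \cdot 1 \left(1 + \sqrt{127}\right) = 9770 + 4 \left(1 + \sqrt{127}\right) = 9770 + \left(4 + 4 \sqrt{127}\right) = 9774 + 4 \sqrt{127}$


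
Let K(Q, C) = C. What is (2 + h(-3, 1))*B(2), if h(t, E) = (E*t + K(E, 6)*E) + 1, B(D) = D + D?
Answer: 24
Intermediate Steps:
B(D) = 2*D
h(t, E) = 1 + 6*E + E*t (h(t, E) = (E*t + 6*E) + 1 = (6*E + E*t) + 1 = 1 + 6*E + E*t)
(2 + h(-3, 1))*B(2) = (2 + (1 + 6*1 + 1*(-3)))*(2*2) = (2 + (1 + 6 - 3))*4 = (2 + 4)*4 = 6*4 = 24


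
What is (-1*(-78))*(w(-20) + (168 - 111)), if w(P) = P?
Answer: 2886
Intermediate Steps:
(-1*(-78))*(w(-20) + (168 - 111)) = (-1*(-78))*(-20 + (168 - 111)) = 78*(-20 + 57) = 78*37 = 2886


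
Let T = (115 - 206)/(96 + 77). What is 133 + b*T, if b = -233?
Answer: 44212/173 ≈ 255.56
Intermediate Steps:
T = -91/173 ≈ -0.52601
133 + b*T = 133 - 233*(-91/173) = 133 + 21203/173 = 44212/173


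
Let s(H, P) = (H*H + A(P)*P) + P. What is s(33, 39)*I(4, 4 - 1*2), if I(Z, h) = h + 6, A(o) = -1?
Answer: 8712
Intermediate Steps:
s(H, P) = H**2 (s(H, P) = (H*H - P) + P = (H**2 - P) + P = H**2)
I(Z, h) = 6 + h
s(33, 39)*I(4, 4 - 1*2) = 33**2*(6 + (4 - 1*2)) = 1089*(6 + (4 - 2)) = 1089*(6 + 2) = 1089*8 = 8712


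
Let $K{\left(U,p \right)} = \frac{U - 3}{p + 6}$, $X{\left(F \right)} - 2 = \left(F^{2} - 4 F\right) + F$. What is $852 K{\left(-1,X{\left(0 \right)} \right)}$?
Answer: $-426$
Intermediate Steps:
$X{\left(F \right)} = 2 + F^{2} - 3 F$ ($X{\left(F \right)} = 2 + \left(\left(F^{2} - 4 F\right) + F\right) = 2 + \left(F^{2} - 3 F\right) = 2 + F^{2} - 3 F$)
$K{\left(U,p \right)} = \frac{-3 + U}{6 + p}$
$852 K{\left(-1,X{\left(0 \right)} \right)} = 852 \frac{-3 - 1}{6 + \left(2 + 0^{2} - 0\right)} = 852 \frac{1}{6 + \left(2 + 0 + 0\right)} \left(-4\right) = 852 \frac{1}{6 + 2} \left(-4\right) = 852 \cdot \frac{1}{8} \left(-4\right) = 852 \left(- \frac{1}{2}\right) = -426$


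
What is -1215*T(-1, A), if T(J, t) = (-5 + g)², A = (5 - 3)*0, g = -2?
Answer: -59535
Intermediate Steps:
A = 0 (A = 2*0 = 0)
T(J, t) = 49 (T(J, t) = (-5 - 2)² = (-7)² = 49)
-1215*T(-1, A) = -1215*49 = -59535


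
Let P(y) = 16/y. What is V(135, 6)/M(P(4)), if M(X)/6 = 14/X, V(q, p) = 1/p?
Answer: 1/126 ≈ 0.0079365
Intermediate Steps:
M(X) = 84/X (M(X) = 6*(14/X) = 84/X)
V(135, 6)/M(P(4)) = 1/(6*((84/((16/4))))) = 1/(6*((84/((16*(¼)))))) = 1/(6*((84/4))) = 1/(6*((84*(¼)))) = (⅙)/21 = (⅙)*(1/21) = 1/126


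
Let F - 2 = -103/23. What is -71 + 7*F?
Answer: -2032/23 ≈ -88.348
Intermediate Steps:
F = -57/23 (F = 2 - 103/23 = -57/23 ≈ -2.4783)
-71 + 7*F = -71 + 7*(-57/23) = -71 - 399/23 = -2032/23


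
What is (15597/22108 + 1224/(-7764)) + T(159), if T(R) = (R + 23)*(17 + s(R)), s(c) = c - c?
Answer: 44264028587/14303876 ≈ 3094.5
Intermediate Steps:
s(c) = 0
T(R) = 391 + 17*R (T(R) = (R + 23)*(17 + 0) = (23 + R)*17 = 391 + 17*R)
(15597/22108 + 1224/(-7764)) + T(159) = (15597/22108 + 1224/(-7764)) + (391 + 17*159) = (15597*(1/22108) + 1224*(-1/7764)) + (391 + 2703) = (15597/22108 - 102/647) + 3094 = 7836243/14303876 + 3094 = 44264028587/14303876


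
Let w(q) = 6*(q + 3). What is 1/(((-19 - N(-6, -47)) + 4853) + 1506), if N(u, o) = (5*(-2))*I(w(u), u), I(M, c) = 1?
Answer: 1/6350 ≈ 0.00015748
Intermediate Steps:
w(q) = 18 + 6*q (w(q) = 6*(3 + q) = 18 + 6*q)
N(u, o) = -10 (N(u, o) = (5*(-2))*1 = -10*1 = -10)
1/(((-19 - N(-6, -47)) + 4853) + 1506) = 1/(((-19 - 1*(-10)) + 4853) + 1506) = 1/(((-19 + 10) + 4853) + 1506) = 1/((-9 + 4853) + 1506) = 1/(4844 + 1506) = 1/6350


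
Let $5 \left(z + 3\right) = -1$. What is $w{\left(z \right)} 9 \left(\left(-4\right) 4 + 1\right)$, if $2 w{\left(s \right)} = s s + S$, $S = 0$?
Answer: $- \frac{3456}{5} \approx -691.2$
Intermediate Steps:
$z = - \frac{16}{5}$ ($z = -3 + \frac{1}{5} \left(-1\right) = -3 - \frac{1}{5} = - \frac{16}{5} \approx -3.2$)
$w{\left(s \right)} = \frac{s^{2}}{2}$ ($w{\left(s \right)} = \frac{s s + 0}{2} = \frac{s^{2} + 0}{2} = \frac{s^{2}}{2}$)
$w{\left(z \right)} 9 \left(\left(-4\right) 4 + 1\right) = \frac{\left(- \frac{16}{5}\right)^{2}}{2} \cdot 9 \left(\left(-4\right) 4 + 1\right) = \frac{1}{2} \cdot \frac{256}{25} \cdot 9 \left(-16 + 1\right) = \frac{128}{25} \cdot 9 \left(-15\right) = \frac{1152}{25} \left(-15\right) = - \frac{3456}{5}$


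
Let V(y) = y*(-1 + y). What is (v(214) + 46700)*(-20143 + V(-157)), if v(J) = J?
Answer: 218759982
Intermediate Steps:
(v(214) + 46700)*(-20143 + V(-157)) = (214 + 46700)*(-20143 - 157*(-1 - 157)) = 46914*(-20143 - 157*(-158)) = 46914*(-20143 + 24806) = 46914*4663 = 218759982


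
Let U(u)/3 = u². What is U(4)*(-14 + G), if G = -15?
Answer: -1392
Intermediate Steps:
U(u) = 3*u²
U(4)*(-14 + G) = (3*4²)*(-14 - 15) = (3*16)*(-29) = 48*(-29) = -1392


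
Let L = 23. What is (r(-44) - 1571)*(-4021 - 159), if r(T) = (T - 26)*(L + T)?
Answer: 422180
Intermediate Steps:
r(T) = (-26 + T)*(23 + T) (r(T) = (T - 26)*(23 + T) = (-26 + T)*(23 + T))
(r(-44) - 1571)*(-4021 - 159) = ((-598 + (-44)**2 - 3*(-44)) - 1571)*(-4021 - 159) = ((-598 + 1936 + 132) - 1571)*(-4180) = (1470 - 1571)*(-4180) = -101*(-4180) = 422180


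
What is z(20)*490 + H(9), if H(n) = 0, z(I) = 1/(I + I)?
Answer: 49/4 ≈ 12.250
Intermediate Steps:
z(I) = 1/(2*I)
z(20)*490 + H(9) = ((½)/20)*490 + 0 = ((½)*(1/20))*490 + 0 = (1/40)*490 + 0 = 49/4 + 0 = 49/4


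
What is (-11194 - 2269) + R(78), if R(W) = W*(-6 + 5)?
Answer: -13541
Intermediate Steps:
R(W) = -W (R(W) = W*(-1) = -W)
(-11194 - 2269) + R(78) = (-11194 - 2269) - 1*78 = -13463 - 78 = -13541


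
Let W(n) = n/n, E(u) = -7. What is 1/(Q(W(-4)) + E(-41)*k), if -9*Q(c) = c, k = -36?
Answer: 9/2267 ≈ 0.0039700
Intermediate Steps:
W(n) = 1
Q(c) = -c/9
1/(Q(W(-4)) + E(-41)*k) = 1/(-1/9*1 - 7*(-36)) = 1/(-1/9 + 252) = 1/(2267/9) = 9/2267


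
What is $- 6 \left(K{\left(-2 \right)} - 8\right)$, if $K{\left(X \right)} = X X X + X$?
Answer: $108$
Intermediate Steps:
$K{\left(X \right)} = X + X^{3}$ ($K{\left(X \right)} = X^{2} X + X = X^{3} + X = X + X^{3}$)
$- 6 \left(K{\left(-2 \right)} - 8\right) = - 6 \left(\left(-2 + \left(-2\right)^{3}\right) - 8\right) = - 6 \left(\left(-2 - 8\right) - 8\right) = - 6 \left(-10 - 8\right) = \left(-6\right) \left(-18\right) = 108$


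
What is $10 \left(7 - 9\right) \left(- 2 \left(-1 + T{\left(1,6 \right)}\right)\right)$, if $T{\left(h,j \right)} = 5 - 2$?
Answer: $80$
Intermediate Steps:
$T{\left(h,j \right)} = 3$ ($T{\left(h,j \right)} = 5 - 2 = 3$)
$10 \left(7 - 9\right) \left(- 2 \left(-1 + T{\left(1,6 \right)}\right)\right) = 10 \left(7 - 9\right) \left(- 2 \left(-1 + 3\right)\right) = 10 \left(7 - 9\right) \left(\left(-2\right) 2\right) = 10 \left(-2\right) \left(-4\right) = \left(-20\right) \left(-4\right) = 80$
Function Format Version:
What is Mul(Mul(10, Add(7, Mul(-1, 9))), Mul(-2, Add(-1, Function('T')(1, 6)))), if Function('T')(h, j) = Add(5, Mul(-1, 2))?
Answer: 80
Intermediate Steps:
Function('T')(h, j) = 3 (Function('T')(h, j) = Add(5, -2) = 3)
Mul(Mul(10, Add(7, Mul(-1, 9))), Mul(-2, Add(-1, Function('T')(1, 6)))) = Mul(Mul(10, Add(7, Mul(-1, 9))), Mul(-2, Add(-1, 3))) = Mul(Mul(10, Add(7, -9)), Mul(-2, 2)) = Mul(Mul(10, -2), -4) = Mul(-20, -4) = 80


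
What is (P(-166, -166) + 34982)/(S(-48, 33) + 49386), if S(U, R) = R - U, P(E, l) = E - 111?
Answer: 3155/4497 ≈ 0.70158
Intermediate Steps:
P(E, l) = -111 + E
(P(-166, -166) + 34982)/(S(-48, 33) + 49386) = ((-111 - 166) + 34982)/((33 - 1*(-48)) + 49386) = (-277 + 34982)/((33 + 48) + 49386) = 34705/(81 + 49386) = 34705/49467 = 34705*(1/49467) = 3155/4497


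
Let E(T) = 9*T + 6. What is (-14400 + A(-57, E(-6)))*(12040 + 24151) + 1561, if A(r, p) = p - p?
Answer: -521148839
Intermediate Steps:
E(T) = 6 + 9*T
A(r, p) = 0
(-14400 + A(-57, E(-6)))*(12040 + 24151) + 1561 = (-14400 + 0)*(12040 + 24151) + 1561 = -14400*36191 + 1561 = -521150400 + 1561 = -521148839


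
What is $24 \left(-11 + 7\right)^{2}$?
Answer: $384$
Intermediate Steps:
$24 \left(-11 + 7\right)^{2} = 24 \left(-4\right)^{2} = 24 \cdot 16 = 384$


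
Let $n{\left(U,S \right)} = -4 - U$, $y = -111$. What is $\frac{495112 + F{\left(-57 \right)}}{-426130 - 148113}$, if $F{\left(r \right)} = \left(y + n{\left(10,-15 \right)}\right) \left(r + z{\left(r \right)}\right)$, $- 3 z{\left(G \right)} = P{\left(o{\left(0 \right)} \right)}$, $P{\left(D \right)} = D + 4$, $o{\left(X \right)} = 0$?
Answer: $- \frac{1507211}{1722729} \approx -0.8749$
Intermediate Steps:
$P{\left(D \right)} = 4 + D$
$z{\left(G \right)} = - \frac{4}{3}$ ($z{\left(G \right)} = - \frac{4 + 0}{3} = \left(- \frac{1}{3}\right) 4 = - \frac{4}{3}$)
$F{\left(r \right)} = \frac{500}{3} - 125 r$ ($F{\left(r \right)} = \left(-111 - 14\right) \left(r - \frac{4}{3}\right) = \left(-111 - 14\right) \left(- \frac{4}{3} + r\right) = - 125 \left(- \frac{4}{3} + r\right) = \frac{500}{3} - 125 r$)
$\frac{495112 + F{\left(-57 \right)}}{-426130 - 148113} = \frac{495112 + \left(\frac{500}{3} - -7125\right)}{-426130 - 148113} = \frac{495112 + \left(\frac{500}{3} + 7125\right)}{-574243} = \left(495112 + \frac{21875}{3}\right) \left(- \frac{1}{574243}\right) = \frac{1507211}{3} \left(- \frac{1}{574243}\right) = - \frac{1507211}{1722729}$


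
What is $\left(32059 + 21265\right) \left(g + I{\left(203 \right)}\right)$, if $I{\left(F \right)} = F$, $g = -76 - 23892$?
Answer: $-1267244860$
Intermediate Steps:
$g = -23968$ ($g = -76 - 23892 = -23968$)
$\left(32059 + 21265\right) \left(g + I{\left(203 \right)}\right) = \left(32059 + 21265\right) \left(-23968 + 203\right) = 53324 \left(-23765\right) = -1267244860$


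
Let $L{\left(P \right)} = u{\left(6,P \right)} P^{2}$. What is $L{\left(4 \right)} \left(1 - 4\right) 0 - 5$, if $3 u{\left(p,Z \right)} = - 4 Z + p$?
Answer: $-5$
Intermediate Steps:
$u{\left(p,Z \right)} = - \frac{4 Z}{3} + \frac{p}{3}$ ($u{\left(p,Z \right)} = \frac{- 4 Z + p}{3} = \frac{p - 4 Z}{3} = - \frac{4 Z}{3} + \frac{p}{3}$)
$L{\left(P \right)} = P^{2} \left(2 - \frac{4 P}{3}\right)$ ($L{\left(P \right)} = \left(- \frac{4 P}{3} + \frac{1}{3} \cdot 6\right) P^{2} = \left(- \frac{4 P}{3} + 2\right) P^{2} = \left(2 - \frac{4 P}{3}\right) P^{2} = P^{2} \left(2 - \frac{4 P}{3}\right)$)
$L{\left(4 \right)} \left(1 - 4\right) 0 - 5 = 4^{2} \left(2 - \frac{16}{3}\right) \left(1 - 4\right) 0 - 5 = 16 \left(2 - \frac{16}{3}\right) \left(\left(-3\right) 0\right) - 5 = 16 \left(- \frac{10}{3}\right) 0 - 5 = \left(- \frac{160}{3}\right) 0 - 5 = 0 - 5 = -5$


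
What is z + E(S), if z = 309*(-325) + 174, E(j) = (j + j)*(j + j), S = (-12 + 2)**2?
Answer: -60251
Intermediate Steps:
S = 100 (S = (-10)**2 = 100)
E(j) = 4*j**2 (E(j) = (2*j)*(2*j) = 4*j**2)
z = -100251 (z = -100425 + 174 = -100251)
z + E(S) = -100251 + 4*100**2 = -100251 + 4*10000 = -100251 + 40000 = -60251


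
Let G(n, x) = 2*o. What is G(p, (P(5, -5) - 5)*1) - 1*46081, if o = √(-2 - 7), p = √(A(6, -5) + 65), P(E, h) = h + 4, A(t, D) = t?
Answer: -46081 + 6*I ≈ -46081.0 + 6.0*I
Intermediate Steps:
P(E, h) = 4 + h
p = √71 (p = √(6 + 65) = √71 ≈ 8.4261)
o = 3*I (o = √(-9) = 3*I ≈ 3.0*I)
G(n, x) = 6*I (G(n, x) = 2*(3*I) = 6*I)
G(p, (P(5, -5) - 5)*1) - 1*46081 = 6*I - 1*46081 = 6*I - 46081 = -46081 + 6*I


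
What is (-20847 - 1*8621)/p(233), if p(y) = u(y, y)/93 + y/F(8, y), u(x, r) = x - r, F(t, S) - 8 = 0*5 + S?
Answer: -7101788/233 ≈ -30480.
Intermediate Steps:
F(t, S) = 8 + S (F(t, S) = 8 + (0*5 + S) = 8 + (0 + S) = 8 + S)
p(y) = y/(8 + y) (p(y) = (y - y)/93 + y/(8 + y) = 0*(1/93) + y/(8 + y) = 0 + y/(8 + y) = y/(8 + y))
(-20847 - 1*8621)/p(233) = (-20847 - 1*8621)/((233/(8 + 233))) = (-20847 - 8621)/((233/241)) = -29468/(233*(1/241)) = -29468/233/241 = -29468*241/233 = -7101788/233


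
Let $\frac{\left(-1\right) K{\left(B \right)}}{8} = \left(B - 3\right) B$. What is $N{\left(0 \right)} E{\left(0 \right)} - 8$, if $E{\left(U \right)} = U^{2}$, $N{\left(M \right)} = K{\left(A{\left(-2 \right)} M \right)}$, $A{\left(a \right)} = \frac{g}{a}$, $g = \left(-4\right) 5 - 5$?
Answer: $-8$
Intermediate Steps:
$g = -25$ ($g = -20 - 5 = -25$)
$A{\left(a \right)} = - \frac{25}{a}$
$K{\left(B \right)} = - 8 B \left(-3 + B\right)$ ($K{\left(B \right)} = - 8 \left(B - 3\right) B = - 8 \left(-3 + B\right) B = - 8 B \left(-3 + B\right)$)
$N{\left(M \right)} = 100 M \left(3 - \frac{25 M}{2}\right)$ ($N{\left(M \right)} = 8 - \frac{25}{-2} M \left(3 - - \frac{25}{-2} M\right) = 8 \left(-25\right) \left(- \frac{1}{2}\right) M \left(3 - \left(-25\right) \left(- \frac{1}{2}\right) M\right) = 8 \frac{25 M}{2} \left(3 - \frac{25 M}{2}\right) = 100 M \left(3 - \frac{25 M}{2}\right)$)
$N{\left(0 \right)} E{\left(0 \right)} - 8 = 50 \cdot 0 \left(6 - 0\right) 0^{2} - 8 = 50 \cdot 0 \left(6 + 0\right) 0 - 8 = 50 \cdot 0 \cdot 6 \cdot 0 - 8 = 0 \cdot 0 - 8 = 0 - 8 = -8$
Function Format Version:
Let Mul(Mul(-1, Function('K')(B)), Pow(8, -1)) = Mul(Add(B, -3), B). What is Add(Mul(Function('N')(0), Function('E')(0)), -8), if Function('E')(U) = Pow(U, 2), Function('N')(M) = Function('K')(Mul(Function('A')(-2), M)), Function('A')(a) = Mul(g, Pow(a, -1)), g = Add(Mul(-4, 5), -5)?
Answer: -8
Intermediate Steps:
g = -25 (g = Add(-20, -5) = -25)
Function('A')(a) = Mul(-25, Pow(a, -1))
Function('K')(B) = Mul(-8, B, Add(-3, B)) (Function('K')(B) = Mul(-8, Mul(Add(B, -3), B)) = Mul(-8, Mul(Add(-3, B), B)) = Mul(-8, Mul(B, Add(-3, B))) = Mul(-8, B, Add(-3, B)))
Function('N')(M) = Mul(100, M, Add(3, Mul(Rational(-25, 2), M))) (Function('N')(M) = Mul(8, Mul(Mul(-25, Pow(-2, -1)), M), Add(3, Mul(-1, Mul(Mul(-25, Pow(-2, -1)), M)))) = Mul(8, Mul(Mul(-25, Rational(-1, 2)), M), Add(3, Mul(-1, Mul(Mul(-25, Rational(-1, 2)), M)))) = Mul(8, Mul(Rational(25, 2), M), Add(3, Mul(-1, Mul(Rational(25, 2), M)))) = Mul(8, Mul(Rational(25, 2), M), Add(3, Mul(Rational(-25, 2), M))) = Mul(100, M, Add(3, Mul(Rational(-25, 2), M))))
Add(Mul(Function('N')(0), Function('E')(0)), -8) = Add(Mul(Mul(50, 0, Add(6, Mul(-25, 0))), Pow(0, 2)), -8) = Add(Mul(Mul(50, 0, Add(6, 0)), 0), -8) = Add(Mul(Mul(50, 0, 6), 0), -8) = Add(Mul(0, 0), -8) = Add(0, -8) = -8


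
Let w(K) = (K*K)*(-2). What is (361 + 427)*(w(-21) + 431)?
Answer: -355388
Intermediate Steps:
w(K) = -2*K² (w(K) = K²*(-2) = -2*K²)
(361 + 427)*(w(-21) + 431) = (361 + 427)*(-2*(-21)² + 431) = 788*(-2*441 + 431) = 788*(-882 + 431) = 788*(-451) = -355388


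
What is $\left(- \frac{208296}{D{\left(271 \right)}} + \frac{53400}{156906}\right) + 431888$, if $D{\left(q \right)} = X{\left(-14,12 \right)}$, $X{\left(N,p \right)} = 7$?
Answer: $\frac{73613035220}{183057} \approx 4.0213 \cdot 10^{5}$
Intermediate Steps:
$D{\left(q \right)} = 7$
$\left(- \frac{208296}{D{\left(271 \right)}} + \frac{53400}{156906}\right) + 431888 = \left(- \frac{208296}{7} + \frac{53400}{156906}\right) + 431888 = \left(\left(-208296\right) \frac{1}{7} + 53400 \cdot \frac{1}{156906}\right) + 431888 = \left(- \frac{208296}{7} + \frac{8900}{26151}\right) + 431888 = - \frac{5447086396}{183057} + 431888 = \frac{73613035220}{183057}$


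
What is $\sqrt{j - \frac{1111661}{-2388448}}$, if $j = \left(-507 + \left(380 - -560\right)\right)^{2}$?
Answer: $\frac{3 \sqrt{7427556425376086}}{597112} \approx 433.0$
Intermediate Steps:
$j = 187489$ ($j = \left(-507 + \left(380 + 560\right)\right)^{2} = \left(-507 + 940\right)^{2} = 433^{2} = 187489$)
$\sqrt{j - \frac{1111661}{-2388448}} = \sqrt{187489 - \frac{1111661}{-2388448}} = \sqrt{187489 - - \frac{1111661}{2388448}} = \sqrt{187489 + \frac{1111661}{2388448}} = \sqrt{\frac{447808838733}{2388448}} = \frac{3 \sqrt{7427556425376086}}{597112}$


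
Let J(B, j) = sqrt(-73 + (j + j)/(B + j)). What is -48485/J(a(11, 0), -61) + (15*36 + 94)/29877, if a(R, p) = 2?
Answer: 634/29877 + 9697*I*sqrt(27435)/279 ≈ 0.02122 + 5756.9*I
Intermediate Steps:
J(B, j) = sqrt(-73 + 2*j/(B + j)) (J(B, j) = sqrt(-73 + (2*j)/(B + j)) = sqrt(-73 + 2*j/(B + j)))
-48485/J(a(11, 0), -61) + (15*36 + 94)/29877 = -48485*(-I*sqrt(59))/sqrt(-73*2 - 71*(-61)) + (15*36 + 94)/29877 = -48485*(-I*sqrt(59))/sqrt(-146 + 4331) + (540 + 94)*(1/29877) = -48485*(-I*sqrt(27435)/1395) + 634*(1/29877) = -48485*(-I*sqrt(27435)/1395) + 634/29877 = -(-9697)*I*sqrt(27435)/279 + 634/29877 = 9697*I*sqrt(27435)/279 + 634/29877 = 634/29877 + 9697*I*sqrt(27435)/279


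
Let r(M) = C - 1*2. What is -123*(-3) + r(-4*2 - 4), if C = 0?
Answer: 367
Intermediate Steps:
r(M) = -2 (r(M) = 0 - 1*2 = 0 - 2 = -2)
-123*(-3) + r(-4*2 - 4) = -123*(-3) - 2 = 369 - 2 = 367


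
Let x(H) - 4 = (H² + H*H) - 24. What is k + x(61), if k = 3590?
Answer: 11012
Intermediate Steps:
x(H) = -20 + 2*H² (x(H) = 4 + ((H² + H*H) - 24) = 4 + ((H² + H²) - 24) = 4 + (2*H² - 24) = 4 + (-24 + 2*H²) = -20 + 2*H²)
k + x(61) = 3590 + (-20 + 2*61²) = 3590 + (-20 + 2*3721) = 3590 + (-20 + 7442) = 3590 + 7422 = 11012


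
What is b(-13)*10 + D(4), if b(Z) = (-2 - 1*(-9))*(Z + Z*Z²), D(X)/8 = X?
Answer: -154668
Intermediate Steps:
D(X) = 8*X
b(Z) = 7*Z + 7*Z³ (b(Z) = (-2 + 9)*(Z + Z³) = 7*(Z + Z³) = 7*Z + 7*Z³)
b(-13)*10 + D(4) = (7*(-13)*(1 + (-13)²))*10 + 8*4 = (7*(-13)*(1 + 169))*10 + 32 = (7*(-13)*170)*10 + 32 = -15470*10 + 32 = -154700 + 32 = -154668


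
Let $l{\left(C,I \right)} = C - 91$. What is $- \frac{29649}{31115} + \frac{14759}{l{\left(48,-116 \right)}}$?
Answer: $- \frac{460501192}{1337945} \approx -344.19$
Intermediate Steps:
$l{\left(C,I \right)} = -91 + C$ ($l{\left(C,I \right)} = C - 91 = -91 + C$)
$- \frac{29649}{31115} + \frac{14759}{l{\left(48,-116 \right)}} = - \frac{29649}{31115} + \frac{14759}{-91 + 48} = \left(-29649\right) \frac{1}{31115} + \frac{14759}{-43} = - \frac{29649}{31115} + 14759 \left(- \frac{1}{43}\right) = - \frac{29649}{31115} - \frac{14759}{43} = - \frac{460501192}{1337945}$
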